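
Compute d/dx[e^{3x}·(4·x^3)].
12 x^{2} \left(x + 1\right) e^{3 x}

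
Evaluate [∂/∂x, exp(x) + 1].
e^{x}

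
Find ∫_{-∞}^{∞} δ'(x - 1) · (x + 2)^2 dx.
-6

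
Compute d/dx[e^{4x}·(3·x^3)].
x^{2} \left(12 x + 9\right) e^{4 x}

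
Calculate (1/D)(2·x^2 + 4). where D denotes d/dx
\frac{2 x^{3}}{3} + 4 x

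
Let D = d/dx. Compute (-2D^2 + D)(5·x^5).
25 x^{3} \left(x - 8\right)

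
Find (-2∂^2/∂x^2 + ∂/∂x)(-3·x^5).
15 x^{3} \left(8 - x\right)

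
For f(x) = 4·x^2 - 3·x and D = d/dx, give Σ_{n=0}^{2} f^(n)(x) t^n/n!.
4 t^{2} + t \left(8 x - 3\right) + 4 x^{2} - 3 x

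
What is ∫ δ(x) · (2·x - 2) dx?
-2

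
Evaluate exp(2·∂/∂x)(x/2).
\frac{x}{2} + 1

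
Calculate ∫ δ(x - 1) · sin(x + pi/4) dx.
\sin{\left(\frac{\pi}{4} + 1 \right)}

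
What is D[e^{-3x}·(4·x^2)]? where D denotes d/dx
4 x \left(2 - 3 x\right) e^{- 3 x}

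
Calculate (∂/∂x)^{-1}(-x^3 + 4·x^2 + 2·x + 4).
- \frac{x^{4}}{4} + \frac{4 x^{3}}{3} + x^{2} + 4 x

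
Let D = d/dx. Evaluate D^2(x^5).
20 x^{3}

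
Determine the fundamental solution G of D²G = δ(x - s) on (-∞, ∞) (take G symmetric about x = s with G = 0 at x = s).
\frac{|x - s|}{2}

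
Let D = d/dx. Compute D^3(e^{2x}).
8 e^{2 x}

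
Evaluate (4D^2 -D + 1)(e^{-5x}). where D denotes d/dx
106 e^{- 5 x}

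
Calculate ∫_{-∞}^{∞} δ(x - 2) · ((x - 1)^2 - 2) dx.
-1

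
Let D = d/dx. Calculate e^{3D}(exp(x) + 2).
e^{x + 3} + 2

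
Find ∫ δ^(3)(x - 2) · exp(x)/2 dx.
- \frac{e^{2}}{2}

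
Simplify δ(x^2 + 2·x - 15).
\frac{\delta(x + 5) + \delta(x - 3)}{8}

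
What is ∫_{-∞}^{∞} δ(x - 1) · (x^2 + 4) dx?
5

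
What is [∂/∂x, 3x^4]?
12 x^{3}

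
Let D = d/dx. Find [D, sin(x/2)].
\frac{\cos{\left(\frac{x}{2} \right)}}{2}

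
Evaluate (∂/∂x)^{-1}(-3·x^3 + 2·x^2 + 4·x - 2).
- \frac{3 x^{4}}{4} + \frac{2 x^{3}}{3} + 2 x^{2} - 2 x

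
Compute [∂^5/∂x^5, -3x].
-15\frac{d^{4}}{dx^{4}}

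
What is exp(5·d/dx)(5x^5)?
5 x^{5} + 125 x^{4} + 1250 x^{3} + 6250 x^{2} + 15625 x + 15625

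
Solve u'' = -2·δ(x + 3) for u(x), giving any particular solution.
-|x + 3|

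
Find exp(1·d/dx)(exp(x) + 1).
e^{x + 1} + 1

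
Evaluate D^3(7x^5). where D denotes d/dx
420 x^{2}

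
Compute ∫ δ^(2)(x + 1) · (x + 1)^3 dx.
0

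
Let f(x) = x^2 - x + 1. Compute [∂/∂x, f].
2 x - 1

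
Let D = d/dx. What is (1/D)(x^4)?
\frac{x^{5}}{5}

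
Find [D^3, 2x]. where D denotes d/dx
6D^{2}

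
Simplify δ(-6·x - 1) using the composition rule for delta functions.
\frac{\delta(x + 1/6)}{6}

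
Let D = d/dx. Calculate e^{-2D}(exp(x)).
e^{x - 2}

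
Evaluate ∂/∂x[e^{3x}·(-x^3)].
3 x^{2} \left(- x - 1\right) e^{3 x}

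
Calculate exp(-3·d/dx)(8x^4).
8 x^{4} - 96 x^{3} + 432 x^{2} - 864 x + 648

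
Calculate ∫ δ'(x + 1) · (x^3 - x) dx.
-2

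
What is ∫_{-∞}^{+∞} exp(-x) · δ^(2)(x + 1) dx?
e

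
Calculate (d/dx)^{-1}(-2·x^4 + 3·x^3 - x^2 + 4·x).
- \frac{2 x^{5}}{5} + \frac{3 x^{4}}{4} - \frac{x^{3}}{3} + 2 x^{2}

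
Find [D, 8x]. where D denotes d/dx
8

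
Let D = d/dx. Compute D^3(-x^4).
- 24 x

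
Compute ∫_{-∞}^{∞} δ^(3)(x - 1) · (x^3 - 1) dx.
-6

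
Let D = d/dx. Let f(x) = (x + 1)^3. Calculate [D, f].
3 \left(x + 1\right)^{2}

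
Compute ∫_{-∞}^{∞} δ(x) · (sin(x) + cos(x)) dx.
1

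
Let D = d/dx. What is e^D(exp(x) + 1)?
e^{x + 1} + 1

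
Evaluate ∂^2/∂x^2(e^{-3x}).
9 e^{- 3 x}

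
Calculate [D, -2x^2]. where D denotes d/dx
- 4 x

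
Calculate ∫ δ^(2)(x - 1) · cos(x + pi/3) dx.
- \cos{\left(1 + \frac{\pi}{3} \right)}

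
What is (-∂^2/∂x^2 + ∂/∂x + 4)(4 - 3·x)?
13 - 12 x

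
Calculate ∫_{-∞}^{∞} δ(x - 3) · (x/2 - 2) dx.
- \frac{1}{2}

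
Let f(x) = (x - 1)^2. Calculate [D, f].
2 x - 2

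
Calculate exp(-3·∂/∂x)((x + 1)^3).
x^{3} - 6 x^{2} + 12 x - 8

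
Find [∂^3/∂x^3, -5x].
-15\frac{d^{2}}{dx^{2}}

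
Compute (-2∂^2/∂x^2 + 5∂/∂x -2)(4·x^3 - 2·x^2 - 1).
- 8 x^{3} + 64 x^{2} - 68 x + 10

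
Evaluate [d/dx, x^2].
2 x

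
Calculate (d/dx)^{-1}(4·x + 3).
2 x^{2} + 3 x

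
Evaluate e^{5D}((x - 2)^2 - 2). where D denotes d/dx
x^{2} + 6 x + 7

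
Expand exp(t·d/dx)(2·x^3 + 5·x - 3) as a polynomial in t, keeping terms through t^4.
2 t^{3} + 6 t^{2} x + t \left(6 x^{2} + 5\right) + 2 x^{3} + 5 x - 3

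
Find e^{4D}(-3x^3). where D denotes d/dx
- 3 x^{3} - 36 x^{2} - 144 x - 192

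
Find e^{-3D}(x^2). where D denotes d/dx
x^{2} - 6 x + 9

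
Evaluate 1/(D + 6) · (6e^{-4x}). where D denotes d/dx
3 e^{- 4 x}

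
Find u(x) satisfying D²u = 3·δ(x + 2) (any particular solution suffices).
\frac{3|x + 2|}{2}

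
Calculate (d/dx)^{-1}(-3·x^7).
- \frac{3 x^{8}}{8}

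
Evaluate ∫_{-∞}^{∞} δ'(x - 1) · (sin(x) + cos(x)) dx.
- \cos{\left(1 \right)} + \sin{\left(1 \right)}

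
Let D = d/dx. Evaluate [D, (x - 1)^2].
2 x - 2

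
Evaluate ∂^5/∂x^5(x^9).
15120 x^{4}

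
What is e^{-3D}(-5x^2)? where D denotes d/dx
- 5 x^{2} + 30 x - 45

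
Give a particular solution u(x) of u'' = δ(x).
\frac{|x|}{2}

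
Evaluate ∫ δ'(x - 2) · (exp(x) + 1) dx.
- e^{2}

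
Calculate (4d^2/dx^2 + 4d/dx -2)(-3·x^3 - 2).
6 x^{3} - 36 x^{2} - 72 x + 4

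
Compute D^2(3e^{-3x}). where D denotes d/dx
27 e^{- 3 x}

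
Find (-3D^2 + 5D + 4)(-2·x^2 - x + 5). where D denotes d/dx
- 8 x^{2} - 24 x + 27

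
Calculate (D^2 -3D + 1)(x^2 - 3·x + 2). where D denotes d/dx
x^{2} - 9 x + 13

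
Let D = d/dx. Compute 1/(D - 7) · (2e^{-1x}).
- \frac{e^{- x}}{4}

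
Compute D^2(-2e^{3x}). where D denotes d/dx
- 18 e^{3 x}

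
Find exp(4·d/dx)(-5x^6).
- 5 x^{6} - 120 x^{5} - 1200 x^{4} - 6400 x^{3} - 19200 x^{2} - 30720 x - 20480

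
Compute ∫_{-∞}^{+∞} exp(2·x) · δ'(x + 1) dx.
- \frac{2}{e^{2}}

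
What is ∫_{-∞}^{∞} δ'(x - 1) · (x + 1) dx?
-1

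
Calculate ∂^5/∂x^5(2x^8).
13440 x^{3}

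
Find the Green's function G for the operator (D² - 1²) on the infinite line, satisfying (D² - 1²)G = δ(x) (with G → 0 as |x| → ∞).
-\frac{e^{-|x|}}{2}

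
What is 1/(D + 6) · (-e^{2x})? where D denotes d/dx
- \frac{e^{2 x}}{8}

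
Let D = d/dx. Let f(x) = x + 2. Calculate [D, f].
1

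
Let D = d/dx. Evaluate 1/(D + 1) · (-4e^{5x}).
- \frac{2 e^{5 x}}{3}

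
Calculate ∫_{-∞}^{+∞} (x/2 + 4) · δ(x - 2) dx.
5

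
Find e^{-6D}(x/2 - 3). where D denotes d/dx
\frac{x}{2} - 6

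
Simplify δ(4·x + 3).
\frac{\delta(x + 3/4)}{4}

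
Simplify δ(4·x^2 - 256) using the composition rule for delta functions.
\frac{\delta(x - 8) + \delta(x + 8)}{64}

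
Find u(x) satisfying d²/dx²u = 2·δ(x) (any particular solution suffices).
|x|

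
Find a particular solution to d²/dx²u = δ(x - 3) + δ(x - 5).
\frac{|x - 3|}{2} + \frac{|x - 5|}{2}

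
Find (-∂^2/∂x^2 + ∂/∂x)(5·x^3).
15 x \left(x - 2\right)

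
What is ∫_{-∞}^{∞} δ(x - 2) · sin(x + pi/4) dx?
\sin{\left(\frac{\pi}{4} + 2 \right)}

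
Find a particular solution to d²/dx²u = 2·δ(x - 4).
|x - 4|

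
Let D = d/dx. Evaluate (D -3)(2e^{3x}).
0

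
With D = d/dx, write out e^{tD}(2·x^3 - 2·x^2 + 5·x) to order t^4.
2 t^{3} + t^{2} \left(6 x - 2\right) + t \left(6 x^{2} - 4 x + 5\right) + 2 x^{3} - 2 x^{2} + 5 x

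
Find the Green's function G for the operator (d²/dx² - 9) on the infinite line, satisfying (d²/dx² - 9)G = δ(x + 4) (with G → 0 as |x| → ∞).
-\frac{e^{-3|x + 4|}}{6}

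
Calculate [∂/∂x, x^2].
2 x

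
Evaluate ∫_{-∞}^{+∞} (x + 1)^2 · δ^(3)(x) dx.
0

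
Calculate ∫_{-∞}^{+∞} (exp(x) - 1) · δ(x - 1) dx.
-1 + e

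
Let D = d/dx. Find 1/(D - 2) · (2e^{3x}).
2 e^{3 x}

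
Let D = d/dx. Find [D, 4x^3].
12 x^{2}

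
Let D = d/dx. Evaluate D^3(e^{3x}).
27 e^{3 x}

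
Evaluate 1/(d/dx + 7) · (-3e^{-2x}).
- \frac{3 e^{- 2 x}}{5}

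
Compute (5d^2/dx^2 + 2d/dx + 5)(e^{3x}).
56 e^{3 x}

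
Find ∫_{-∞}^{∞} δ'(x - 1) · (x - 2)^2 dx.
2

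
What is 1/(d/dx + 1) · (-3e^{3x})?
- \frac{3 e^{3 x}}{4}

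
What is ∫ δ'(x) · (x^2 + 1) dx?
0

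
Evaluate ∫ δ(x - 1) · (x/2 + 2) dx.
\frac{5}{2}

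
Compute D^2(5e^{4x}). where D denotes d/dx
80 e^{4 x}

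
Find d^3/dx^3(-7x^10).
- 5040 x^{7}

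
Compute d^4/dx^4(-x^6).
- 360 x^{2}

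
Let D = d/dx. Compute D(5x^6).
30 x^{5}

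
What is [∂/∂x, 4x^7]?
28 x^{6}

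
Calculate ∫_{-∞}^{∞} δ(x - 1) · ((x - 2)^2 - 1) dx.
0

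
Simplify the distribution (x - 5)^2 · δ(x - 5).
0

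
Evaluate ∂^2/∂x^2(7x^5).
140 x^{3}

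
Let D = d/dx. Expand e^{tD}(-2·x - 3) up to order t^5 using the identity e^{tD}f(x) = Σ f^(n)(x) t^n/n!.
- 2 t - 2 x - 3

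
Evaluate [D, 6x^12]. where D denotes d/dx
72 x^{11}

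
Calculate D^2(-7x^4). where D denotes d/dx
- 84 x^{2}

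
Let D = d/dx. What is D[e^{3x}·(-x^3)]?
3 x^{2} \left(- x - 1\right) e^{3 x}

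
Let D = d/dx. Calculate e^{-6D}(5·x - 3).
5 x - 33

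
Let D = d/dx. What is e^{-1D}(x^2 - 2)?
x^{2} - 2 x - 1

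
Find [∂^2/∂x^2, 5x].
10\frac{d}{dx}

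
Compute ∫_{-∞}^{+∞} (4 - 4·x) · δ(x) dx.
4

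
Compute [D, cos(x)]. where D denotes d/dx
- \sin{\left(x \right)}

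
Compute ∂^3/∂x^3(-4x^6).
- 480 x^{3}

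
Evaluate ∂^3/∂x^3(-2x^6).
- 240 x^{3}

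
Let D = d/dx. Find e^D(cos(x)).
\cos{\left(x + 1 \right)}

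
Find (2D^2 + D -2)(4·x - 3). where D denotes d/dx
10 - 8 x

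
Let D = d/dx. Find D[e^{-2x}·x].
\left(1 - 2 x\right) e^{- 2 x}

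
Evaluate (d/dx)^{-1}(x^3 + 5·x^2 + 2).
\frac{x^{4}}{4} + \frac{5 x^{3}}{3} + 2 x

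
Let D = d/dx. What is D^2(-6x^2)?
-12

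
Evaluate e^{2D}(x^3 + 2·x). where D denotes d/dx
x^{3} + 6 x^{2} + 14 x + 12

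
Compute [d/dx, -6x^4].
- 24 x^{3}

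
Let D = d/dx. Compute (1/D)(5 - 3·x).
- \frac{3 x^{2}}{2} + 5 x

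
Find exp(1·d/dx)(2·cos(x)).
2 \cos{\left(x + 1 \right)}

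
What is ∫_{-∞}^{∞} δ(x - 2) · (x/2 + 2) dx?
3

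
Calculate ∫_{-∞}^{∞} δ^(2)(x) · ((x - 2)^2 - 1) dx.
2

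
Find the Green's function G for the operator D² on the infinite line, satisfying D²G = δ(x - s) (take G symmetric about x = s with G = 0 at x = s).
\frac{|x - s|}{2}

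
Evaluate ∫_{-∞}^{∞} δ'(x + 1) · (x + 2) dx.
-1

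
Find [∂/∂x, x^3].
3 x^{2}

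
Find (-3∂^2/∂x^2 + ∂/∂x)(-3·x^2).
18 - 6 x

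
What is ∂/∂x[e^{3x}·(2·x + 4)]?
\left(6 x + 14\right) e^{3 x}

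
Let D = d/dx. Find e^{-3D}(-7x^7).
- 7 x^{7} + 147 x^{6} - 1323 x^{5} + 6615 x^{4} - 19845 x^{3} + 35721 x^{2} - 35721 x + 15309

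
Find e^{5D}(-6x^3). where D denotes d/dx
- 6 x^{3} - 90 x^{2} - 450 x - 750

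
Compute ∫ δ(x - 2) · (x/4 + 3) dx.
\frac{7}{2}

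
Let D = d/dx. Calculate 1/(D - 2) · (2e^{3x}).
2 e^{3 x}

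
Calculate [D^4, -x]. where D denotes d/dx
-4D^{3}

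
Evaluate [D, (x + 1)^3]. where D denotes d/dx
3 \left(x + 1\right)^{2}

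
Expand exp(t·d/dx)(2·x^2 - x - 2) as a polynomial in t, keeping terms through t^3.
2 t^{2} + t \left(4 x - 1\right) + 2 x^{2} - x - 2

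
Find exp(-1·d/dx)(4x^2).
4 x^{2} - 8 x + 4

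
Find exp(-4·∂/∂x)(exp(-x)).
e^{4 - x}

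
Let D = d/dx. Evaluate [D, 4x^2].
8 x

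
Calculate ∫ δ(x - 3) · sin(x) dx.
\sin{\left(3 \right)}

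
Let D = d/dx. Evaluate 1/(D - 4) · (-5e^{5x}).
- 5 e^{5 x}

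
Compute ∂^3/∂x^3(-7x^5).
- 420 x^{2}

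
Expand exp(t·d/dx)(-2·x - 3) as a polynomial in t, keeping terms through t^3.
- 2 t - 2 x - 3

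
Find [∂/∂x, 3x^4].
12 x^{3}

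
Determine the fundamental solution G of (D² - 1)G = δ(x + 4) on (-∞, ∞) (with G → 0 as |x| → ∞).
-\frac{e^{-|x + 4|}}{2}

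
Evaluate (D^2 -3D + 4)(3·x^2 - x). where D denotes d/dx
12 x^{2} - 22 x + 9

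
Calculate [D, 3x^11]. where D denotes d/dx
33 x^{10}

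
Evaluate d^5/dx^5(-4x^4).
0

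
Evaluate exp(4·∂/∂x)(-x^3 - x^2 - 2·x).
- x^{3} - 13 x^{2} - 58 x - 88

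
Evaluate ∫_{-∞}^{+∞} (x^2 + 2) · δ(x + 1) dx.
3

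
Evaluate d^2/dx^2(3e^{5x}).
75 e^{5 x}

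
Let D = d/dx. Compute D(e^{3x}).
3 e^{3 x}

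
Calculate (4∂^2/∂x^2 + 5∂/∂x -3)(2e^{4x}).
162 e^{4 x}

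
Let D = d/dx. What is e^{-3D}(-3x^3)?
- 3 x^{3} + 27 x^{2} - 81 x + 81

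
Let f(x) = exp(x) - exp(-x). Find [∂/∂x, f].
2 \cosh{\left(x \right)}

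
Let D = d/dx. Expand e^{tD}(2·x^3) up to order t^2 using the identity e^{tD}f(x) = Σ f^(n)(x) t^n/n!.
2 x \left(3 t^{2} + 3 t x + x^{2}\right)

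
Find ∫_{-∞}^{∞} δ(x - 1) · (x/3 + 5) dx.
\frac{16}{3}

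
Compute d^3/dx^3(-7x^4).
- 168 x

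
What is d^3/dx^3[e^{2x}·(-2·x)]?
\left(- 16 x - 24\right) e^{2 x}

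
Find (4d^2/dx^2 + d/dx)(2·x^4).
8 x^{2} \left(x + 12\right)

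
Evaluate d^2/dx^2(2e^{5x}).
50 e^{5 x}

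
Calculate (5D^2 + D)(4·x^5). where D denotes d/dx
20 x^{3} \left(x + 20\right)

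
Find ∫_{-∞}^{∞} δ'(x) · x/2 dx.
- \frac{1}{2}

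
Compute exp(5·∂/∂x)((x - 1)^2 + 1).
x^{2} + 8 x + 17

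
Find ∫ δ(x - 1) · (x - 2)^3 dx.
-1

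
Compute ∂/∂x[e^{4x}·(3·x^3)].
x^{2} \left(12 x + 9\right) e^{4 x}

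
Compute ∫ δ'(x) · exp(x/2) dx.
- \frac{1}{2}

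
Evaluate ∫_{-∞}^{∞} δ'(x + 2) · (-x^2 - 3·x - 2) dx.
-1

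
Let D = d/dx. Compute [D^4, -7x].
-28D^{3}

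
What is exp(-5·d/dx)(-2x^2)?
- 2 x^{2} + 20 x - 50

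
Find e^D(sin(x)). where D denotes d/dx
\sin{\left(x + 1 \right)}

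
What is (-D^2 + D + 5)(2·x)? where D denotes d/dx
10 x + 2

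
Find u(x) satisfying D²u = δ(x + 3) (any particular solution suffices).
\frac{|x + 3|}{2}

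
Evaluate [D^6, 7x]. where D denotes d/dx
42D^{5}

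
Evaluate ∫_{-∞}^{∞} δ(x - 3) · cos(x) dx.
\cos{\left(3 \right)}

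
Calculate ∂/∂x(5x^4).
20 x^{3}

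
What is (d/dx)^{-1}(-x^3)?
- \frac{x^{4}}{4}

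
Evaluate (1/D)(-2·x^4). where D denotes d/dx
- \frac{2 x^{5}}{5}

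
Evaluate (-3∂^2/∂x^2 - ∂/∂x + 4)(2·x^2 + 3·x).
8 x^{2} + 8 x - 15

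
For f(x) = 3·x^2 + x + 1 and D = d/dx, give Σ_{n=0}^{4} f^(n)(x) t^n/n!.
3 t^{2} + t \left(6 x + 1\right) + 3 x^{2} + x + 1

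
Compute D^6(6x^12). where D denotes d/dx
3991680 x^{6}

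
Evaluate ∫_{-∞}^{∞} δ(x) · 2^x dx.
1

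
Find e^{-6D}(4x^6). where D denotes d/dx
4 x^{6} - 144 x^{5} + 2160 x^{4} - 17280 x^{3} + 77760 x^{2} - 186624 x + 186624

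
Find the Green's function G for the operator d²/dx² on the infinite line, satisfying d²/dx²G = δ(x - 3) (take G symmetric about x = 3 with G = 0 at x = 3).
\frac{|x - 3|}{2}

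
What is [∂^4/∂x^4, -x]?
-4\frac{d^{3}}{dx^{3}}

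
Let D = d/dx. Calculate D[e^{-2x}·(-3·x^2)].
6 x \left(x - 1\right) e^{- 2 x}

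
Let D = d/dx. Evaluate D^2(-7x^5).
- 140 x^{3}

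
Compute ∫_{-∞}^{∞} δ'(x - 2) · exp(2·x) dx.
- 2 e^{4}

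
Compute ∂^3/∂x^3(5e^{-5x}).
- 625 e^{- 5 x}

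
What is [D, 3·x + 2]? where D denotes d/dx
3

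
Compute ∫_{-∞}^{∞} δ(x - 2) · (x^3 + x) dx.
10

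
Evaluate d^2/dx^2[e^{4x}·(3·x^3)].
6 x \left(8 x^{2} + 12 x + 3\right) e^{4 x}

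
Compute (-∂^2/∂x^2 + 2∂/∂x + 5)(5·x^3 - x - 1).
25 x^{3} + 30 x^{2} - 35 x - 7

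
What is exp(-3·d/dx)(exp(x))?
e^{x - 3}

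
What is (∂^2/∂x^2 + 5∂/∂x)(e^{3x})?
24 e^{3 x}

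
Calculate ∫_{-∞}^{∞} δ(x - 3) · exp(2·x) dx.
e^{6}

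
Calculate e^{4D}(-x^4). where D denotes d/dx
- x^{4} - 16 x^{3} - 96 x^{2} - 256 x - 256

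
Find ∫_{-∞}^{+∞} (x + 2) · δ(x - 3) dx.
5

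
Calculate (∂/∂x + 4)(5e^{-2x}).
10 e^{- 2 x}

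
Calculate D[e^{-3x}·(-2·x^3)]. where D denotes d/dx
6 x^{2} \left(x - 1\right) e^{- 3 x}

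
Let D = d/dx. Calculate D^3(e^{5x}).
125 e^{5 x}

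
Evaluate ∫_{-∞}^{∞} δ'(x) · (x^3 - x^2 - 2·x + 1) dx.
2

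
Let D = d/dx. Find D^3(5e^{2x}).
40 e^{2 x}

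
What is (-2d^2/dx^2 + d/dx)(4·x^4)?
16 x^{2} \left(x - 6\right)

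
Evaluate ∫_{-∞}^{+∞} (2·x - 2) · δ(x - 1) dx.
0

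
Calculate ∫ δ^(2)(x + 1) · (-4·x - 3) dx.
0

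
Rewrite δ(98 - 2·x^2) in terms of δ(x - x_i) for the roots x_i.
\frac{\delta(x - 7) + \delta(x + 7)}{28}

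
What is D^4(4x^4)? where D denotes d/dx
96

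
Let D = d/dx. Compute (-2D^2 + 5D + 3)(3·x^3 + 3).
9 x^{3} + 45 x^{2} - 36 x + 9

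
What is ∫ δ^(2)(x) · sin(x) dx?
0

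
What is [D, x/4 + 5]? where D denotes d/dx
\frac{1}{4}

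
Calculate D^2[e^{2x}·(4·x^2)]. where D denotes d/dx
\left(16 x^{2} + 32 x + 8\right) e^{2 x}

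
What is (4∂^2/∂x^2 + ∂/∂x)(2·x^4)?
8 x^{2} \left(x + 12\right)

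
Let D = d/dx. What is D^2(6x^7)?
252 x^{5}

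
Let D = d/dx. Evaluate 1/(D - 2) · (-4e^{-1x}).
\frac{4 e^{- x}}{3}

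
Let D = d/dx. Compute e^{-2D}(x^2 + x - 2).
x \left(x - 3\right)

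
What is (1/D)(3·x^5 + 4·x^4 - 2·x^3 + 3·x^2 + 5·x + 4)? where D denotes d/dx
\frac{x^{6}}{2} + \frac{4 x^{5}}{5} - \frac{x^{4}}{2} + x^{3} + \frac{5 x^{2}}{2} + 4 x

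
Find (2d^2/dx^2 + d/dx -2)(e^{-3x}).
13 e^{- 3 x}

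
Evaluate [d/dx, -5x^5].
- 25 x^{4}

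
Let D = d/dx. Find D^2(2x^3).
12 x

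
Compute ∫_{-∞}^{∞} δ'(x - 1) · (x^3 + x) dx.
-4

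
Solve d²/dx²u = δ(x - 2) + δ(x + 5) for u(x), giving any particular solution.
\frac{|x - 2|}{2} + \frac{|x + 5|}{2}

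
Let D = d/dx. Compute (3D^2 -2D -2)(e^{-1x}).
3 e^{- x}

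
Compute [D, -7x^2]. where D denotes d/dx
- 14 x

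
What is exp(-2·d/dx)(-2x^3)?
- 2 x^{3} + 12 x^{2} - 24 x + 16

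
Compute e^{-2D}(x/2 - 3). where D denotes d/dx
\frac{x}{2} - 4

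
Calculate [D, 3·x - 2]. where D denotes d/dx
3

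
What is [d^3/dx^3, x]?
3\frac{d^{2}}{dx^{2}}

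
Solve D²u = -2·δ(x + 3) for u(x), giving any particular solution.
-|x + 3|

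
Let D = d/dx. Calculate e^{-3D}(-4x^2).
- 4 x^{2} + 24 x - 36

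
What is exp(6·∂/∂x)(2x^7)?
2 x^{7} + 84 x^{6} + 1512 x^{5} + 15120 x^{4} + 90720 x^{3} + 326592 x^{2} + 653184 x + 559872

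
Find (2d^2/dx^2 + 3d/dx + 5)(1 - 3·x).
- 15 x - 4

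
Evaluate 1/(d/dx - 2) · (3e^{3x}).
3 e^{3 x}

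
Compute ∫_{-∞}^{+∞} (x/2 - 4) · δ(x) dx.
-4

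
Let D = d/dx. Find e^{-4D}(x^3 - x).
x^{3} - 12 x^{2} + 47 x - 60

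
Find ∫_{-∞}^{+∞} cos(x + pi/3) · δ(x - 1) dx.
\cos{\left(1 + \frac{\pi}{3} \right)}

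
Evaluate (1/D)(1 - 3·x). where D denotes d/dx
- \frac{3 x^{2}}{2} + x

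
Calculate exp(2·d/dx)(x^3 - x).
x^{3} + 6 x^{2} + 11 x + 6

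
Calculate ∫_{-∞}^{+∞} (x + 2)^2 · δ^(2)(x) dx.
2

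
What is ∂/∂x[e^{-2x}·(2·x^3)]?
x^{2} \left(6 - 4 x\right) e^{- 2 x}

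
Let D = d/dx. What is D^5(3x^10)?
90720 x^{5}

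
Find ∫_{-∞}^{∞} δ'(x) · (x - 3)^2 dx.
6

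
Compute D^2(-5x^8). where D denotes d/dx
- 280 x^{6}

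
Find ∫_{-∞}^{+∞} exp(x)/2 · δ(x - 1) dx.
\frac{e}{2}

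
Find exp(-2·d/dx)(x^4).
x^{4} - 8 x^{3} + 24 x^{2} - 32 x + 16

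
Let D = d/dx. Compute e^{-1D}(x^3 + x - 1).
x^{3} - 3 x^{2} + 4 x - 3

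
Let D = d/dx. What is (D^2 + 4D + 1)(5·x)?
5 x + 20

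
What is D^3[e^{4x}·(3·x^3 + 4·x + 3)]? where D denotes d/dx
\left(192 x^{3} + 432 x^{2} + 472 x + 402\right) e^{4 x}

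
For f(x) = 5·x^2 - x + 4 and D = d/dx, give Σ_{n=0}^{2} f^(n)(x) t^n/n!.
5 t^{2} + t \left(10 x - 1\right) + 5 x^{2} - x + 4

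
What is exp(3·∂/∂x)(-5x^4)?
- 5 x^{4} - 60 x^{3} - 270 x^{2} - 540 x - 405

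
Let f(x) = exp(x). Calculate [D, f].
e^{x}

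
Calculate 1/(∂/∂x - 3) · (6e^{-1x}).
- \frac{3 e^{- x}}{2}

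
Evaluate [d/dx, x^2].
2 x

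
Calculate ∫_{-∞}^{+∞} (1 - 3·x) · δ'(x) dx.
3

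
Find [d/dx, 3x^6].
18 x^{5}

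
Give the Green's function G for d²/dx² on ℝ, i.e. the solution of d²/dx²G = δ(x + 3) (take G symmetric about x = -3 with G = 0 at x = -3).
\frac{|x + 3|}{2}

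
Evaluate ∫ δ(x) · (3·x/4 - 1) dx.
-1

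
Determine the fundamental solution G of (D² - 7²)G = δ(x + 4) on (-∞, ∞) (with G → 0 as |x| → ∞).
-\frac{e^{-7|x + 4|}}{14}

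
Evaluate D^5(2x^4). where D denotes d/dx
0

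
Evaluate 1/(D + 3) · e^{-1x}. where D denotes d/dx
\frac{e^{- x}}{2}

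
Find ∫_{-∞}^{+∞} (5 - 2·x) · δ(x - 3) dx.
-1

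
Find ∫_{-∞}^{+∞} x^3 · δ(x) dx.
0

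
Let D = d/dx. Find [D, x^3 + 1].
3 x^{2}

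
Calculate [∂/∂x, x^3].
3 x^{2}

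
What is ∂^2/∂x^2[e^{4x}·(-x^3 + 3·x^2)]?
\left(- 16 x^{3} + 24 x^{2} + 42 x + 6\right) e^{4 x}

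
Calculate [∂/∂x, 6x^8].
48 x^{7}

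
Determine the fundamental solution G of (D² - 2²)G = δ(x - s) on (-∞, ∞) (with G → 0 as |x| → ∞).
-\frac{e^{-2|x-s|}}{4}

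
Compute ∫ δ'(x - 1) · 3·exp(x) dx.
- 3 e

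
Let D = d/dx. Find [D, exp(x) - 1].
e^{x}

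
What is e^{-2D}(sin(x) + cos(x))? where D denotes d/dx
\sqrt{2} \cos{\left(- x + \frac{\pi}{4} + 2 \right)}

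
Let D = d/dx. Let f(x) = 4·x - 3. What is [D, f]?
4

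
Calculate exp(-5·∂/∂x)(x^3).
x^{3} - 15 x^{2} + 75 x - 125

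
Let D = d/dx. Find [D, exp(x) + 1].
e^{x}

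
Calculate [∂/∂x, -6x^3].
- 18 x^{2}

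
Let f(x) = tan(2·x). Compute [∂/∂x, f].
\frac{2}{\cos^{2}{\left(2 x \right)}}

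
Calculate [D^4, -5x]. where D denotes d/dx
-20D^{3}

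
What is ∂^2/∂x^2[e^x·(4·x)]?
4 \left(x + 2\right) e^{x}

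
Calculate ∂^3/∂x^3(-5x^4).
- 120 x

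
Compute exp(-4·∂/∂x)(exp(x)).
e^{x - 4}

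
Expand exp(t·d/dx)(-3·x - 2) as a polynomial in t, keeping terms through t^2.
- 3 t - 3 x - 2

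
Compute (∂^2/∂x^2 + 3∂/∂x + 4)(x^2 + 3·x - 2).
4 x^{2} + 18 x + 3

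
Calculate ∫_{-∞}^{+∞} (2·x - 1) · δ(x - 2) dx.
3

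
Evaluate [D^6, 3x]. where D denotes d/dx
18D^{5}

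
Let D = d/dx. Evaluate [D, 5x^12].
60 x^{11}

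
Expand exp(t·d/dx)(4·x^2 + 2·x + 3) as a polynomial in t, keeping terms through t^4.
4 t^{2} + 2 t \left(4 x + 1\right) + 4 x^{2} + 2 x + 3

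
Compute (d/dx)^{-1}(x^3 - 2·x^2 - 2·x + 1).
\frac{x^{4}}{4} - \frac{2 x^{3}}{3} - x^{2} + x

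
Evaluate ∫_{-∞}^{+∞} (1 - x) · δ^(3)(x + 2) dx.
0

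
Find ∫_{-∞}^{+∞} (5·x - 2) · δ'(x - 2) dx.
-5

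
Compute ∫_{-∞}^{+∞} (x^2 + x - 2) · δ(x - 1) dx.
0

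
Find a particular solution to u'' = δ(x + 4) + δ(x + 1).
\frac{|x + 4|}{2} + \frac{|x + 1|}{2}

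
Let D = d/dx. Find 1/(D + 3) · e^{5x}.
\frac{e^{5 x}}{8}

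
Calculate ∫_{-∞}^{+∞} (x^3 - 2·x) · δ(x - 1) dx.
-1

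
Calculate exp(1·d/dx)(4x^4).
4 x^{4} + 16 x^{3} + 24 x^{2} + 16 x + 4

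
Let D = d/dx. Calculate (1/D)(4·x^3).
x^{4}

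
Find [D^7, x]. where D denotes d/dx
7D^{6}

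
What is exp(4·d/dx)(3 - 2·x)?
- 2 x - 5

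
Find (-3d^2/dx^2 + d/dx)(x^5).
5 x^{3} \left(x - 12\right)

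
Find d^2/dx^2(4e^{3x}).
36 e^{3 x}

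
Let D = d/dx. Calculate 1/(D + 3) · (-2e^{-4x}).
2 e^{- 4 x}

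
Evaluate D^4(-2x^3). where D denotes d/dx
0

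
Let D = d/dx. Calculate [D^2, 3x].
6D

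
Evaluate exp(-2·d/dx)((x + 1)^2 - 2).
x^{2} - 2 x - 1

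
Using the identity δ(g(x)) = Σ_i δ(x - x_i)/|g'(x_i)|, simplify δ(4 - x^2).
\frac{\delta(x - 2) + \delta(x + 2)}{4}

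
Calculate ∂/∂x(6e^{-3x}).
- 18 e^{- 3 x}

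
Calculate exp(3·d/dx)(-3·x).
- 3 x - 9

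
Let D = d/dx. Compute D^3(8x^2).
0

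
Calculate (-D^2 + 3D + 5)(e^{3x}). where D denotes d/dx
5 e^{3 x}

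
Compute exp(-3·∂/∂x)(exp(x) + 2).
e^{x - 3} + 2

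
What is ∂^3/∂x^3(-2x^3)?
-12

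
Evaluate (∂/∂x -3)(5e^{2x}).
- 5 e^{2 x}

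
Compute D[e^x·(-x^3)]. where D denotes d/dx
x^{2} \left(- x - 3\right) e^{x}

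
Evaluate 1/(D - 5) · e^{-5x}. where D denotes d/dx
- \frac{e^{- 5 x}}{10}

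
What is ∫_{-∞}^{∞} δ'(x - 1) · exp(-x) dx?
e^{-1}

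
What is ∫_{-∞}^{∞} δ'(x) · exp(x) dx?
-1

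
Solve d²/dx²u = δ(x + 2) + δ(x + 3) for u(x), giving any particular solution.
\frac{|x + 2|}{2} + \frac{|x + 3|}{2}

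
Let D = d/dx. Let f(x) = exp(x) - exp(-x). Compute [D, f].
2 \cosh{\left(x \right)}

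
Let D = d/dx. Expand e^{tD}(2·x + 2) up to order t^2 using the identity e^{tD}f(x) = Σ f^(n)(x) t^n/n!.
2 t + 2 x + 2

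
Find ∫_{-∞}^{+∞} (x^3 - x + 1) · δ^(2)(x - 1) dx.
6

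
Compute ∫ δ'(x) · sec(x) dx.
0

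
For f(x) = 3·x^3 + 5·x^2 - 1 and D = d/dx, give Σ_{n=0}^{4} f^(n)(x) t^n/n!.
3 t^{3} + t^{2} \left(9 x + 5\right) + t x \left(9 x + 10\right) + 3 x^{3} + 5 x^{2} - 1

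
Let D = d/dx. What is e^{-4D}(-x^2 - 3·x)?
- x^{2} + 5 x - 4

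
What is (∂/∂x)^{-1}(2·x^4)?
\frac{2 x^{5}}{5}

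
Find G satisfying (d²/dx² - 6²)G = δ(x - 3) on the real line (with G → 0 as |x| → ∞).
-\frac{e^{-6|x - 3|}}{12}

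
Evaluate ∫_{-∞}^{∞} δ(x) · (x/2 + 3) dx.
3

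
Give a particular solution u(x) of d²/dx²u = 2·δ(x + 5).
|x + 5|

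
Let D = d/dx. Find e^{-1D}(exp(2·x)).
e^{2 x - 2}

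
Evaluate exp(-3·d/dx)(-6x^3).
- 6 x^{3} + 54 x^{2} - 162 x + 162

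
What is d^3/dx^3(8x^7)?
1680 x^{4}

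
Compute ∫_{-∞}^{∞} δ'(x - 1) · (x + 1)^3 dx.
-12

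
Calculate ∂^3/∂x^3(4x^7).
840 x^{4}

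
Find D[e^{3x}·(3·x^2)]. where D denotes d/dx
3 x \left(3 x + 2\right) e^{3 x}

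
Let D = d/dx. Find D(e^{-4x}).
- 4 e^{- 4 x}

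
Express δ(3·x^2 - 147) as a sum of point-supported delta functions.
\frac{\delta(x - 7) + \delta(x + 7)}{42}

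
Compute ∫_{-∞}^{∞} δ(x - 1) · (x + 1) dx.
2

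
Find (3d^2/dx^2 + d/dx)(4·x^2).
8 x + 24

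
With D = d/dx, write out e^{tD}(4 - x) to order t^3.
- t - x + 4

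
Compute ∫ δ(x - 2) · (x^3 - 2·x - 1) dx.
3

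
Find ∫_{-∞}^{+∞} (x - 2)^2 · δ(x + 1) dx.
9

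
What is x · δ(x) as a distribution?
0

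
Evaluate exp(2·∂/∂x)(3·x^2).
3 x^{2} + 12 x + 12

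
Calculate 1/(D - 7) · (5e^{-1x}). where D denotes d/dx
- \frac{5 e^{- x}}{8}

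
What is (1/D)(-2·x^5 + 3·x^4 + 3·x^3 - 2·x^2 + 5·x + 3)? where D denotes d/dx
- \frac{x^{6}}{3} + \frac{3 x^{5}}{5} + \frac{3 x^{4}}{4} - \frac{2 x^{3}}{3} + \frac{5 x^{2}}{2} + 3 x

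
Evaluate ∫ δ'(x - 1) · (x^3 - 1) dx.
-3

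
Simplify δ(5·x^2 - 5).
\frac{\delta(x - 1) + \delta(x + 1)}{10}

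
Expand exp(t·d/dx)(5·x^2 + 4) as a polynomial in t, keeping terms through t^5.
5 t^{2} + 10 t x + 5 x^{2} + 4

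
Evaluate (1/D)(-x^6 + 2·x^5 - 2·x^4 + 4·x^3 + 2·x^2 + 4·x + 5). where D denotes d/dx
- \frac{x^{7}}{7} + \frac{x^{6}}{3} - \frac{2 x^{5}}{5} + x^{4} + \frac{2 x^{3}}{3} + 2 x^{2} + 5 x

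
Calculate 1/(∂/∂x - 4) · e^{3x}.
- e^{3 x}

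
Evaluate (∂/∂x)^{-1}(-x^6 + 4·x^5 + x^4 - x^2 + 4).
- \frac{x^{7}}{7} + \frac{2 x^{6}}{3} + \frac{x^{5}}{5} - \frac{x^{3}}{3} + 4 x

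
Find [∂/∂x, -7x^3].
- 21 x^{2}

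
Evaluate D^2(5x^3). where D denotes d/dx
30 x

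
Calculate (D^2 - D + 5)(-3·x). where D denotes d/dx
3 - 15 x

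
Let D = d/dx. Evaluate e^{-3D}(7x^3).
7 x^{3} - 63 x^{2} + 189 x - 189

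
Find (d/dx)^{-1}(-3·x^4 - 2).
- \frac{3 x^{5}}{5} - 2 x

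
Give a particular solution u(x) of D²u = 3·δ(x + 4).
\frac{3|x + 4|}{2}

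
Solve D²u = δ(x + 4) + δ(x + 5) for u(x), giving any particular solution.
\frac{|x + 4|}{2} + \frac{|x + 5|}{2}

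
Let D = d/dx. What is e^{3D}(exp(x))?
e^{x + 3}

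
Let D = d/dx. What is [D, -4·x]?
-4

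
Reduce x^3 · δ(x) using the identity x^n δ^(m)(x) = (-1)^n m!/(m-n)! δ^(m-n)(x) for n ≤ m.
0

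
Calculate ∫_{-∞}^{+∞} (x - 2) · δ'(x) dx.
-1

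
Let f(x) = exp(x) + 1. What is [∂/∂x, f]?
e^{x}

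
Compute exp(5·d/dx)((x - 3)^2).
x^{2} + 4 x + 4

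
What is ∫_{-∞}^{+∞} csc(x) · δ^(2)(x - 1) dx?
\left(2 \cot^{2}{\left(1 \right)} + 1\right) \csc{\left(1 \right)}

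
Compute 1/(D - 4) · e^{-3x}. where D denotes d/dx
- \frac{e^{- 3 x}}{7}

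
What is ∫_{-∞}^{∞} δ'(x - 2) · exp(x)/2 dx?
- \frac{e^{2}}{2}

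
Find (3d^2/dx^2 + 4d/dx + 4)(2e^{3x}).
86 e^{3 x}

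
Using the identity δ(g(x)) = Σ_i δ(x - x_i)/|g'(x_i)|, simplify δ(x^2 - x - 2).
\frac{\delta(x - 2) + \delta(x + 1)}{3}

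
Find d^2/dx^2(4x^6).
120 x^{4}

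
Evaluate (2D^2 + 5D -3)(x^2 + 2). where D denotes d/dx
- 3 x^{2} + 10 x - 2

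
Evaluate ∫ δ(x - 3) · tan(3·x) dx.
\tan{\left(9 \right)}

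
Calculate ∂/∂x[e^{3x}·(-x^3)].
3 x^{2} \left(- x - 1\right) e^{3 x}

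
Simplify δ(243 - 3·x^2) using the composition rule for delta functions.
\frac{\delta(x - 9) + \delta(x + 9)}{54}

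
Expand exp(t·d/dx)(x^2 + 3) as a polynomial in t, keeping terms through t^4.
t^{2} + 2 t x + x^{2} + 3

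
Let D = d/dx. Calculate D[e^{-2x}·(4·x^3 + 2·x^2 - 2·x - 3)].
4 \left(- 2 x^{3} + 2 x^{2} + 2 x + 1\right) e^{- 2 x}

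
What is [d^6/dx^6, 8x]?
48\frac{d^{5}}{dx^{5}}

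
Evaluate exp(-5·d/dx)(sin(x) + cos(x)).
\sqrt{2} \cos{\left(- x + \frac{\pi}{4} + 5 \right)}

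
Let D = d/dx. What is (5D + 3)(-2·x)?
- 6 x - 10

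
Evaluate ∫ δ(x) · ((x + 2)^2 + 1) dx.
5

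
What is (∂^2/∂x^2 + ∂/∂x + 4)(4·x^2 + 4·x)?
16 x^{2} + 24 x + 12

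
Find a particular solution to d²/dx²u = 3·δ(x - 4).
\frac{3|x - 4|}{2}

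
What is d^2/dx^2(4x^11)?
440 x^{9}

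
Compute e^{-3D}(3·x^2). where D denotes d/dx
3 x^{2} - 18 x + 27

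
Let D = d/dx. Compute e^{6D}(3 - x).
- x - 3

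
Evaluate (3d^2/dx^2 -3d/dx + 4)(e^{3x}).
22 e^{3 x}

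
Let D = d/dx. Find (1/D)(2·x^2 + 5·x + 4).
\frac{2 x^{3}}{3} + \frac{5 x^{2}}{2} + 4 x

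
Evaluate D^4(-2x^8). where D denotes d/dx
- 3360 x^{4}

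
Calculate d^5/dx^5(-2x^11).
- 110880 x^{6}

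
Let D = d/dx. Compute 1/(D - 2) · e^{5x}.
\frac{e^{5 x}}{3}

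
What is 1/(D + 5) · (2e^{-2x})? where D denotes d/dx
\frac{2 e^{- 2 x}}{3}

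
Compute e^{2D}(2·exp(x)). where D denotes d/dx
2 e^{x + 2}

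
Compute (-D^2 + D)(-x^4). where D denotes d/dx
4 x^{2} \left(3 - x\right)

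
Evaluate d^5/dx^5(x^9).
15120 x^{4}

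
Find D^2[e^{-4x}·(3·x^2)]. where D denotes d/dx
6 \left(8 x^{2} - 8 x + 1\right) e^{- 4 x}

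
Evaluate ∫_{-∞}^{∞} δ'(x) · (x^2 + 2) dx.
0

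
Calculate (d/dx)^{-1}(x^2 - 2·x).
\frac{x^{3}}{3} - x^{2}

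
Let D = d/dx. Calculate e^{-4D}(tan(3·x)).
\tan{\left(3 x - 12 \right)}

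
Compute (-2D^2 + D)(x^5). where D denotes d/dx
5 x^{3} \left(x - 8\right)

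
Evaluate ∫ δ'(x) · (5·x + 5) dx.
-5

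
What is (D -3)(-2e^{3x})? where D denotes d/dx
0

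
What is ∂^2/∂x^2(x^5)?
20 x^{3}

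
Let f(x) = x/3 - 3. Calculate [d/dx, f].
\frac{1}{3}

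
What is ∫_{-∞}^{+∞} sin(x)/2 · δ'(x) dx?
- \frac{1}{2}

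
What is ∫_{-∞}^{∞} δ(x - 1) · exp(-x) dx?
e^{-1}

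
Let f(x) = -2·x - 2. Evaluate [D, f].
-2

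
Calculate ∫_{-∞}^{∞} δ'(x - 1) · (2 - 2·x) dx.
2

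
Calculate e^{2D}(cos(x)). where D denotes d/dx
\cos{\left(x + 2 \right)}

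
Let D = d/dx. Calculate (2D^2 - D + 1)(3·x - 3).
3 x - 6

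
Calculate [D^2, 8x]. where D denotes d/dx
16D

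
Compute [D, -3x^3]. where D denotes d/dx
- 9 x^{2}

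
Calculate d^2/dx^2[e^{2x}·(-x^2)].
\left(- 4 x^{2} - 8 x - 2\right) e^{2 x}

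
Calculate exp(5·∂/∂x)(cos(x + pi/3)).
\cos{\left(x + \frac{\pi}{3} + 5 \right)}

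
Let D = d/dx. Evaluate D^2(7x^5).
140 x^{3}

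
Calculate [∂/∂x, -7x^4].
- 28 x^{3}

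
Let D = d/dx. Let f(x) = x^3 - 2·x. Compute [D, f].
3 x^{2} - 2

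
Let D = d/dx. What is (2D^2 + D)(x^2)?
2 x + 4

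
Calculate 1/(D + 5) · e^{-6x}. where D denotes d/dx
- e^{- 6 x}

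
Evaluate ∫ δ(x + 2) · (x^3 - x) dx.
-6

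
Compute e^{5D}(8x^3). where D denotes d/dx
8 x^{3} + 120 x^{2} + 600 x + 1000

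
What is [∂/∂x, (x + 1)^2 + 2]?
2 x + 2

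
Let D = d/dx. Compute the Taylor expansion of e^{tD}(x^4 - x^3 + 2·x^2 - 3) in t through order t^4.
t^{4} + t^{3} \left(4 x - 1\right) + t^{2} \left(6 x^{2} - 3 x + 2\right) + t x \left(4 x^{2} - 3 x + 4\right) + x^{4} - x^{3} + 2 x^{2} - 3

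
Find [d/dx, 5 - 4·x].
-4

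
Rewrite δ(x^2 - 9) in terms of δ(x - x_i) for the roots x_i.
\frac{\delta(x - 3) + \delta(x + 3)}{6}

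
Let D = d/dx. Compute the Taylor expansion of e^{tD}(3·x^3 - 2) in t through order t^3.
3 t^{3} + 9 t^{2} x + 9 t x^{2} + 3 x^{3} - 2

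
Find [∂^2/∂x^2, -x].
-2\frac{d}{dx}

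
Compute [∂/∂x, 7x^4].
28 x^{3}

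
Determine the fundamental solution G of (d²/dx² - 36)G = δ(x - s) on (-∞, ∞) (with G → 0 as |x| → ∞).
-\frac{e^{-6|x-s|}}{12}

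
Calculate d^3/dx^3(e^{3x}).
27 e^{3 x}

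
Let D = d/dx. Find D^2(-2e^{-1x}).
- 2 e^{- x}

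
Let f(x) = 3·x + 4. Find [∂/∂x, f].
3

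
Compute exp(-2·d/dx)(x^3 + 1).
x^{3} - 6 x^{2} + 12 x - 7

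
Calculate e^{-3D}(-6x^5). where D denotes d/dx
- 6 x^{5} + 90 x^{4} - 540 x^{3} + 1620 x^{2} - 2430 x + 1458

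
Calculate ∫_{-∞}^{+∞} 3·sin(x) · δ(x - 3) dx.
3 \sin{\left(3 \right)}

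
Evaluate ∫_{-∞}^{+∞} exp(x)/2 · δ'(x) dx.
- \frac{1}{2}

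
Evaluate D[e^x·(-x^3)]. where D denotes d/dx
x^{2} \left(- x - 3\right) e^{x}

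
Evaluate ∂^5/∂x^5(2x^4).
0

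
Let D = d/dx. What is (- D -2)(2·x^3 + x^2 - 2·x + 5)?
- 4 x^{3} - 8 x^{2} + 2 x - 8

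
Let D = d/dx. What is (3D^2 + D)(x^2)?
2 x + 6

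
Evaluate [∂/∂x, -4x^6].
- 24 x^{5}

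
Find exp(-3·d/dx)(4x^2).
4 x^{2} - 24 x + 36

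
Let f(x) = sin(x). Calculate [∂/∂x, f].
\cos{\left(x \right)}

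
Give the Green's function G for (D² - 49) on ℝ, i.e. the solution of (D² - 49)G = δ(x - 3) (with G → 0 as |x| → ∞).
-\frac{e^{-7|x - 3|}}{14}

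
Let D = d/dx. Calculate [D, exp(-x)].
- e^{- x}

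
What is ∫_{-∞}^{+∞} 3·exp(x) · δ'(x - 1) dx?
- 3 e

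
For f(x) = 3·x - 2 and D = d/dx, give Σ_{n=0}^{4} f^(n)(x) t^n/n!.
3 t + 3 x - 2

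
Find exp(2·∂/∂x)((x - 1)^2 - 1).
x \left(x + 2\right)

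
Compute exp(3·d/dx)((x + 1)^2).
x^{2} + 8 x + 16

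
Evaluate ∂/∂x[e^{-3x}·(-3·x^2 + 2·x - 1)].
\left(9 x^{2} - 12 x + 5\right) e^{- 3 x}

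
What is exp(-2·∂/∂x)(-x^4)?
- x^{4} + 8 x^{3} - 24 x^{2} + 32 x - 16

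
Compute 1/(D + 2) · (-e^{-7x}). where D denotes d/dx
\frac{e^{- 7 x}}{5}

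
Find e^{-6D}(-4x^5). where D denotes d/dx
- 4 x^{5} + 120 x^{4} - 1440 x^{3} + 8640 x^{2} - 25920 x + 31104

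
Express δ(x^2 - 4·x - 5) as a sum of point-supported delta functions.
\frac{\delta(x - 5) + \delta(x + 1)}{6}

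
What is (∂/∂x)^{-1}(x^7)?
\frac{x^{8}}{8}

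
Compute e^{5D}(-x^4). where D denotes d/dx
- x^{4} - 20 x^{3} - 150 x^{2} - 500 x - 625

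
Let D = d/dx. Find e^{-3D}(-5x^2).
- 5 x^{2} + 30 x - 45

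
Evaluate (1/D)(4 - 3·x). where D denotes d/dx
- \frac{3 x^{2}}{2} + 4 x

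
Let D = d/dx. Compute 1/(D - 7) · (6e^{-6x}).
- \frac{6 e^{- 6 x}}{13}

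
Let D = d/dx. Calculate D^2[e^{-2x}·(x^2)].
2 \left(2 x^{2} - 4 x + 1\right) e^{- 2 x}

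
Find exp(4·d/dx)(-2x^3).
- 2 x^{3} - 24 x^{2} - 96 x - 128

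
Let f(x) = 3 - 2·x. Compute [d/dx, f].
-2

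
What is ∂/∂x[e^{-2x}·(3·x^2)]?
6 x \left(1 - x\right) e^{- 2 x}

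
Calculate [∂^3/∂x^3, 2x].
6\frac{d^{2}}{dx^{2}}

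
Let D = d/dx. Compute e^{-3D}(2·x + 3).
2 x - 3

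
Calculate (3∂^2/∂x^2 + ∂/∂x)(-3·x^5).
15 x^{3} \left(- x - 12\right)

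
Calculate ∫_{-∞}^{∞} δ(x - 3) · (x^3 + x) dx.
30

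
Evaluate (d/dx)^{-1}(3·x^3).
\frac{3 x^{4}}{4}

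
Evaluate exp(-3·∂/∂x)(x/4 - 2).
\frac{x}{4} - \frac{11}{4}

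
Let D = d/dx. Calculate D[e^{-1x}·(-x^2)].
x \left(x - 2\right) e^{- x}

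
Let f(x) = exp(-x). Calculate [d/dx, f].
- e^{- x}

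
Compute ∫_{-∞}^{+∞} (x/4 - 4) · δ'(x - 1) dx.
- \frac{1}{4}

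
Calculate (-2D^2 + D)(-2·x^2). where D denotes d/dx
8 - 4 x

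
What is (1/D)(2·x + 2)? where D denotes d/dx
x^{2} + 2 x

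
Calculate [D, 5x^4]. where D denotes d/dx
20 x^{3}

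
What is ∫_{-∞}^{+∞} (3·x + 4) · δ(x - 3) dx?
13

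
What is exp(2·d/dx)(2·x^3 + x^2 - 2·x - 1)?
2 x^{3} + 13 x^{2} + 26 x + 15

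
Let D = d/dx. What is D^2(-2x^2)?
-4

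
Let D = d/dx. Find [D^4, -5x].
-20D^{3}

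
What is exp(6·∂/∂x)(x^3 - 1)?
x^{3} + 18 x^{2} + 108 x + 215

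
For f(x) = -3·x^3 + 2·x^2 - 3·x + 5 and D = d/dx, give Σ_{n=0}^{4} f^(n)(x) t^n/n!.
- 3 t^{3} - t^{2} \left(9 x - 2\right) - t \left(9 x^{2} - 4 x + 3\right) - 3 x^{3} + 2 x^{2} - 3 x + 5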